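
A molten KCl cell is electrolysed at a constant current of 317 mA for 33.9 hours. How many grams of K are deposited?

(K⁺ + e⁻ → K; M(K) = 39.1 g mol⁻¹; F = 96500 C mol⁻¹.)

15.7 g

Q = I·t = 0.3170 A × 122040 s = 38690 C.
n(e⁻) = Q/F = 38690 / 96500 = 0.4009 mol.
K⁺ + e⁻ → K, so n(K) = n(e⁻)/1 = 0.4009 mol.
m = n·M = 0.4009 × 39.1 = 15.7 g.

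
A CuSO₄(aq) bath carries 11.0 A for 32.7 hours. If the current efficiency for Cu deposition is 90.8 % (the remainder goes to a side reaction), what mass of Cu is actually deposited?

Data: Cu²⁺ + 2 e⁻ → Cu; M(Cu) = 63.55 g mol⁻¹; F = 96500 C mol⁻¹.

387 g

Q = I·t = 11.00 × 117720 = 1295000 C.
n(e⁻) = 1295000/96500 = 13.42 mol; theoretically n(Cu) = 13.42/2 = 6.709 mol, m_theo = 426.4 g.
At 90.8 % efficiency, m_actual = 0.908 × 426.4 = 387 g.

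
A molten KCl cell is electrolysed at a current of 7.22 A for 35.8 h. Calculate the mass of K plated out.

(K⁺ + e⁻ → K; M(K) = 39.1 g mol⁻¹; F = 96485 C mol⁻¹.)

Q = I·t = 7.220 A × 128880 s = 930500 C.
n(e⁻) = Q/F = 930500 / 96485 = 9.644 mol.
K⁺ + e⁻ → K, so n(K) = n(e⁻)/1 = 9.644 mol.
m = n·M = 9.644 × 39.1 = 377 g.

377 g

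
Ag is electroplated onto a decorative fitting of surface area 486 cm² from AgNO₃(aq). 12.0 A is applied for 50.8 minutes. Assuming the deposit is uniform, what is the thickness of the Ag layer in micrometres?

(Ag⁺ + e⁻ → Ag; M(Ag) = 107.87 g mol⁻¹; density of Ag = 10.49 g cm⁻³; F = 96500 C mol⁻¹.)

80.2 μm

Q = I·t = 12.00 × 3048.0 = 36580 C; n(e⁻) = 0.3790 mol.
n(Ag) = n(e⁻)/1 = 0.3790 mol, so m = 0.3790 × 107.87 = 40.89 g.
Volume = m/ρ = 40.89 / 10.49 = 3.898 cm³.
Thickness = V/A = 3.898 / 486 = 0.00802 cm = 80.2 μm.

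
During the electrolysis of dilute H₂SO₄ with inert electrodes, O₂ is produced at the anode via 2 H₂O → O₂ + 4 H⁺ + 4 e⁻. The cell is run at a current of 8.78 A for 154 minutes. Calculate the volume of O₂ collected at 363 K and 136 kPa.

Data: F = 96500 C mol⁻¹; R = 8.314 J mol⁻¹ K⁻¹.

Q = I·t = 8.780 A × 9240.0 s = 81130 C.
n(e⁻) = Q/F = 81130 / 96500 = 0.8407 mol.
4 electrons are transferred per O₂ molecule, so n(O₂) = 0.8407 / 4 = 0.2102 mol.
V = nRT/P = (0.2102 × 8.314 × 363) / (136 × 10³ Pa) = 0.00466 m³ = 4.66 L.

4.66 L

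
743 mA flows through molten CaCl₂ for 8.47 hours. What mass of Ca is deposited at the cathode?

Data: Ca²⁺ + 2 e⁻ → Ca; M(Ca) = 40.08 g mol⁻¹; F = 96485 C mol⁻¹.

Q = I·t = 0.7430 A × 30492 s = 22660 C.
n(e⁻) = Q/F = 22660 / 96485 = 0.2348 mol.
Ca²⁺ + 2 e⁻ → Ca, so n(Ca) = n(e⁻)/2 = 0.1174 mol.
m = n·M = 0.1174 × 40.08 = 4.71 g.

4.71 g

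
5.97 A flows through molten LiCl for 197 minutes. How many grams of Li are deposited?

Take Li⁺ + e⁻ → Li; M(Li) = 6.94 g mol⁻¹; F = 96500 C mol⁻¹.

Q = I·t = 5.970 A × 11820 s = 70570 C.
n(e⁻) = Q/F = 70570 / 96500 = 0.7312 mol.
Li⁺ + e⁻ → Li, so n(Li) = n(e⁻)/1 = 0.7312 mol.
m = n·M = 0.7312 × 6.94 = 5.07 g.

5.07 g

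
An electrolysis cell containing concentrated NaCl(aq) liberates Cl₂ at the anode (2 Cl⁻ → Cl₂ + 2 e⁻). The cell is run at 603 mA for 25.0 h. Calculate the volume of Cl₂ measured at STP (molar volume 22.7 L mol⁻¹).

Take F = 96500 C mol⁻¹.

6.38 L

Q = I·t = 0.6030 A × 90000 s = 54270 C.
n(e⁻) = Q/F = 54270 / 96500 = 0.5624 mol.
2 electrons are transferred per Cl₂ molecule, so n(Cl₂) = 0.5624 / 2 = 0.2812 mol.
V = n × V_m = 0.2812 × 22.7 = 6.38 L.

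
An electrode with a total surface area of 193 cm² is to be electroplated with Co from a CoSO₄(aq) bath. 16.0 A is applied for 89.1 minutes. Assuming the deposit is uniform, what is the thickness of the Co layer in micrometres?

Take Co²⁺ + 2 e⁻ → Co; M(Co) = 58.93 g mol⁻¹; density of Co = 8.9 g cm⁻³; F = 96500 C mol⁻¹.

Q = I·t = 16.00 × 5346.0 = 85540 C; n(e⁻) = 0.8864 mol.
n(Co) = n(e⁻)/2 = 0.4432 mol, so m = 0.4432 × 58.93 = 26.12 g.
Volume = m/ρ = 26.12 / 8.9 = 2.935 cm³.
Thickness = V/A = 2.935 / 193 = 0.0152 cm = 152 μm.

152 μm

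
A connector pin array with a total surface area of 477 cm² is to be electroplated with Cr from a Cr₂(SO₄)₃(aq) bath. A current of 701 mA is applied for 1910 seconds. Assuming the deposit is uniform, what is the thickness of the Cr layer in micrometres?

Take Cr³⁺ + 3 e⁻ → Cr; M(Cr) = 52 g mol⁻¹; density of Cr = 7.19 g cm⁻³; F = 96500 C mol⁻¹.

Q = I·t = 0.7010 × 1910.0 = 1339 C; n(e⁻) = 0.01387 mol.
n(Cr) = n(e⁻)/3 = 0.004625 mol, so m = 0.004625 × 52 = 0.2405 g.
Volume = m/ρ = 0.2405 / 7.19 = 0.03345 cm³.
Thickness = V/A = 0.03345 / 477 = 7.01 × 10⁻⁵ cm = 0.701 μm.

0.701 μm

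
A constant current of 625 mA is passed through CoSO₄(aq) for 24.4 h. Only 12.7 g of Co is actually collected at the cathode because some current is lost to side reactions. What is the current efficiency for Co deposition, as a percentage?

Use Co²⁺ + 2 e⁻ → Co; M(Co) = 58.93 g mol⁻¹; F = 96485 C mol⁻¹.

Q = I·t = 0.6250 × 87840 = 54900 C; n(e⁻) = 54900/96485 = 0.5690 mol.
Theoretical n(Co) = n(e⁻)/2 = 0.2845 mol, i.e. m_theo = 0.2845 × 58.93 = 16.77 g.
Efficiency = m_actual / m_theo = 12.7 / 16.77 = 75.8 %.

75.8 %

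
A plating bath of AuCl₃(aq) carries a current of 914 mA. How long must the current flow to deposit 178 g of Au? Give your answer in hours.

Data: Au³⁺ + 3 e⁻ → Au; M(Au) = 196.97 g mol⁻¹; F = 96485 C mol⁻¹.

n(Au) = m/M = 178 / 196.97 = 0.9037 mol.
Each Au atom requires 3 electrons, so n(e⁻) = 3 × 0.9037 = 2.711 mol.
Q = n(e⁻)·F = 2.711 × 96485 = 261600 C.
t = Q/I = 261600 / 0.9140 A = 286200 s = 79.5 h.

79.5 h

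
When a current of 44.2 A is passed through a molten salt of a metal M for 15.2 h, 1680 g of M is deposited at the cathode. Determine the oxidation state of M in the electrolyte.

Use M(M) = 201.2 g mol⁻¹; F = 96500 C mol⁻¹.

Q = I·t = 44.20 A × 54720 s = 2419000 C, so n(e⁻) = 2419000/96500 = 25.06 mol.
n(M) deposited = 1680 / 201.2 = 8.350 mol.
Electrons per atom = n(e⁻)/n(M) = 25.06 / 8.350 = 3.00 ≈ 3, so the ion is M³⁺.

+3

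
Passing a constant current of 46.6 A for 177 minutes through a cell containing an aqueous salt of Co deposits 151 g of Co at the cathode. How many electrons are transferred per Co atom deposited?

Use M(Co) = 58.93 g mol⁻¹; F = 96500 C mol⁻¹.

Q = I·t = 46.60 A × 10620 s = 494900 C, so n(e⁻) = 494900/96500 = 5.128 mol.
n(Co) deposited = 151 / 58.93 = 2.562 mol.
Electrons per atom = n(e⁻)/n(Co) = 5.128 / 2.562 = 2.00 ≈ 2, so the ion is Co²⁺.

2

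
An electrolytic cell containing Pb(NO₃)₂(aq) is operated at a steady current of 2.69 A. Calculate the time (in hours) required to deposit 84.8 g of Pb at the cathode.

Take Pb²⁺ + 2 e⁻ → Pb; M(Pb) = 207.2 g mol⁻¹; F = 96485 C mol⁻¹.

8.16 h

n(Pb) = m/M = 84.8 / 207.2 = 0.4093 mol.
Each Pb atom requires 2 electrons, so n(e⁻) = 2 × 0.4093 = 0.8185 mol.
Q = n(e⁻)·F = 0.8185 × 96485 = 78980 C.
t = Q/I = 78980 / 2.690 A = 29360 s = 8.16 h.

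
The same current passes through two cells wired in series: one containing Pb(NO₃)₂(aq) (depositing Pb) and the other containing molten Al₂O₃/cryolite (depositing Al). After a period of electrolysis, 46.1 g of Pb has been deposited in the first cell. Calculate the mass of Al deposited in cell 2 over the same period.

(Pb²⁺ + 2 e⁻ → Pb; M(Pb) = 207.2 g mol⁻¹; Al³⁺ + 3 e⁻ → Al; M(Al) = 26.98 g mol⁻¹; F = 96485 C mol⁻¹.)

n(Pb) = 46.1 / 207.2 = 0.2225 mol.
Since Pb²⁺ + 2 e⁻ → Pb, n(e⁻) passed = 2 × 0.2225 = 0.4450 mol.
Cells in series carry the same charge, so the same 0.4450 mol of electrons passes through cell 2.
Al³⁺ + 3 e⁻ → Al, so n(Al) = 0.4450 / 3 = 0.1483 mol.
m(Al) = 0.1483 × 26.98 = 4.00 g.

4.00 g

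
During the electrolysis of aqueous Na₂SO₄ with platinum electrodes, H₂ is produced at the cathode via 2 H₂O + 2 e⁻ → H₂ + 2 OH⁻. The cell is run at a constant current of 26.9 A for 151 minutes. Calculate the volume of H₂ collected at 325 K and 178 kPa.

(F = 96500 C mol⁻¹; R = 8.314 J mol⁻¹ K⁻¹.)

19.2 L

Q = I·t = 26.90 A × 9060.0 s = 243700 C.
n(e⁻) = Q/F = 243700 / 96500 = 2.526 mol.
2 electrons are transferred per H₂ molecule, so n(H₂) = 2.526 / 2 = 1.263 mol.
V = nRT/P = (1.263 × 8.314 × 325) / (178 × 10³ Pa) = 0.0192 m³ = 19.2 L.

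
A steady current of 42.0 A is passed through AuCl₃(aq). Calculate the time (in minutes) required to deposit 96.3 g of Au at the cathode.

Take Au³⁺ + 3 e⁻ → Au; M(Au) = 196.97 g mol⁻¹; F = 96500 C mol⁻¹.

56.2 min

n(Au) = m/M = 96.3 / 196.97 = 0.4889 mol.
Each Au atom requires 3 electrons, so n(e⁻) = 3 × 0.4889 = 1.467 mol.
Q = n(e⁻)·F = 1.467 × 96500 = 141500 C.
t = Q/I = 141500 / 42.00 A = 3370 s = 56.2 min.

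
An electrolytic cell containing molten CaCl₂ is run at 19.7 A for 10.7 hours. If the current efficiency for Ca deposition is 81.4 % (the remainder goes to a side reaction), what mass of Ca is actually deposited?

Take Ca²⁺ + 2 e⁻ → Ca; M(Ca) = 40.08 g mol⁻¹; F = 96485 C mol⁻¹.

Q = I·t = 19.70 × 38520 = 758800 C.
n(e⁻) = 758800/96485 = 7.865 mol; theoretically n(Ca) = 7.865/2 = 3.932 mol, m_theo = 157.6 g.
At 81.4 % efficiency, m_actual = 0.814 × 157.6 = 128 g.

128 g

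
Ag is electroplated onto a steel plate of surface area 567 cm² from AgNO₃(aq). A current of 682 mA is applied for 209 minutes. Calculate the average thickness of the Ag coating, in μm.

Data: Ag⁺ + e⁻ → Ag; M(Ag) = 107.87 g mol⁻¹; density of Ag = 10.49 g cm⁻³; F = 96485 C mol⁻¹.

Q = I·t = 0.6820 × 12540 = 8552 C; n(e⁻) = 0.08864 mol.
n(Ag) = n(e⁻)/1 = 0.08864 mol, so m = 0.08864 × 107.87 = 9.561 g.
Volume = m/ρ = 9.561 / 10.49 = 0.9115 cm³.
Thickness = V/A = 0.9115 / 567 = 0.00161 cm = 16.1 μm.

16.1 μm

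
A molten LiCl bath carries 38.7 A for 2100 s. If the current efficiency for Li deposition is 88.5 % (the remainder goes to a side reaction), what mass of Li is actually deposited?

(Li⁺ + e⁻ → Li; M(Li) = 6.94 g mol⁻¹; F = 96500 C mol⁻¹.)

Q = I·t = 38.70 × 2100.0 = 81270 C.
n(e⁻) = 81270/96500 = 0.8422 mol; theoretically n(Li) = 0.8422/1 = 0.8422 mol, m_theo = 5.845 g.
At 88.5 % efficiency, m_actual = 0.885 × 5.845 = 5.17 g.

5.17 g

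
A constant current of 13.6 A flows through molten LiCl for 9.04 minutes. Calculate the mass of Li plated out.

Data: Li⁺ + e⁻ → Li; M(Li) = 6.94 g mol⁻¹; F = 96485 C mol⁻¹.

Q = I·t = 13.60 A × 542.40 s = 7377 C.
n(e⁻) = Q/F = 7377 / 96485 = 0.07645 mol.
Li⁺ + e⁻ → Li, so n(Li) = n(e⁻)/1 = 0.07645 mol.
m = n·M = 0.07645 × 6.94 = 0.531 g.

0.531 g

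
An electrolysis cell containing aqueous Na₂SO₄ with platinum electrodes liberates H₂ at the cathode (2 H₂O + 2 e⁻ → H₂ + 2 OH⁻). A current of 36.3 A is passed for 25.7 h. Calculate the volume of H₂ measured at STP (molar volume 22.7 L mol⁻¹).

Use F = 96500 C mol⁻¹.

395 L

Q = I·t = 36.30 A × 92520 s = 3358000 C.
n(e⁻) = Q/F = 3358000 / 96500 = 34.80 mol.
2 electrons are transferred per H₂ molecule, so n(H₂) = 34.80 / 2 = 17.40 mol.
V = n × V_m = 17.40 × 22.7 = 395 L.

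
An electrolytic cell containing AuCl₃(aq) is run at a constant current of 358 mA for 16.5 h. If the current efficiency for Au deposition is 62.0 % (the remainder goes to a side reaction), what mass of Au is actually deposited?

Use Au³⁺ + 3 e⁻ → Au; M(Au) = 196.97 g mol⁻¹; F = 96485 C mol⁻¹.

Q = I·t = 0.3580 × 59400 = 21270 C.
n(e⁻) = 21270/96485 = 0.2204 mol; theoretically n(Au) = 0.2204/3 = 0.07347 mol, m_theo = 14.47 g.
At 62.0 % efficiency, m_actual = 0.620 × 14.47 = 8.97 g.

8.97 g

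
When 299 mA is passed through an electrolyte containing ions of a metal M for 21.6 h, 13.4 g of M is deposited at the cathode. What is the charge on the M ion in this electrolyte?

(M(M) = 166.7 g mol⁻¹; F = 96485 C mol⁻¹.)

Q = I·t = 0.2990 A × 77760 s = 23250 C, so n(e⁻) = 23250/96485 = 0.2410 mol.
n(M) deposited = 13.4 / 166.7 = 0.08038 mol.
Electrons per atom = n(e⁻)/n(M) = 0.2410 / 0.08038 = 3.00 ≈ 3, so the ion is M³⁺.

+3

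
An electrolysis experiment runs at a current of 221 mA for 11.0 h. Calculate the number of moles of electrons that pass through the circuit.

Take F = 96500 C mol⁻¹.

Q = I·t = 0.2210 A × 39600 s = 8752 C.
n(e⁻) = Q/F = 8752 / 96500 = 0.0907 mol.

0.0907 mol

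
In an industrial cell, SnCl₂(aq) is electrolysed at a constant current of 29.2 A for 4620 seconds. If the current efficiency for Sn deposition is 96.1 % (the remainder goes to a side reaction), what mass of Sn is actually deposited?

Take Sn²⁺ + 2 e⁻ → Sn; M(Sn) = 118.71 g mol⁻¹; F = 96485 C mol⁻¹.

79.8 g

Q = I·t = 29.20 × 4620.0 = 134900 C.
n(e⁻) = 134900/96485 = 1.398 mol; theoretically n(Sn) = 1.398/2 = 0.6991 mol, m_theo = 82.99 g.
At 96.1 % efficiency, m_actual = 0.961 × 82.99 = 79.8 g.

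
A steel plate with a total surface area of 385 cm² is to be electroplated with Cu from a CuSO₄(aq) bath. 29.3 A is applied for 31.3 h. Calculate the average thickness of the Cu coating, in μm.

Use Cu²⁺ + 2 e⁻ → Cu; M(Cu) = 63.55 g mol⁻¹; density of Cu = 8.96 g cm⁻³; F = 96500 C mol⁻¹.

Q = I·t = 29.30 × 112680 = 3302000 C; n(e⁻) = 34.21 mol.
n(Cu) = n(e⁻)/2 = 17.11 mol, so m = 17.11 × 63.55 = 1087 g.
Volume = m/ρ = 1087 / 8.96 = 121.3 cm³.
Thickness = V/A = 121.3 / 385 = 0.315 cm = 3150 μm.

3150 μm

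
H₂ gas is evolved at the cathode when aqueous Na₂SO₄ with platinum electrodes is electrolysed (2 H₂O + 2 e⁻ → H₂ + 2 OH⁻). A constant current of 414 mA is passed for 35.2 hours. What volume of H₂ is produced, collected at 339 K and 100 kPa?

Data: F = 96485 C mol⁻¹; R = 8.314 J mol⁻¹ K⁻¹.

7.66 L

Q = I·t = 0.4140 A × 126720 s = 52460 C.
n(e⁻) = Q/F = 52460 / 96485 = 0.5437 mol.
2 electrons are transferred per H₂ molecule, so n(H₂) = 0.5437 / 2 = 0.2719 mol.
V = nRT/P = (0.2719 × 8.314 × 339) / (100 × 10³ Pa) = 0.00766 m³ = 7.66 L.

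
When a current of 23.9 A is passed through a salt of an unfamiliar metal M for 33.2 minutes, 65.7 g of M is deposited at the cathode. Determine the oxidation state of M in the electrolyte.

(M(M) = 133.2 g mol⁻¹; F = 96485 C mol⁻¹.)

+1

Q = I·t = 23.90 A × 1992.0 s = 47610 C, so n(e⁻) = 47610/96485 = 0.4934 mol.
n(M) deposited = 65.7 / 133.2 = 0.4932 mol.
Electrons per atom = n(e⁻)/n(M) = 0.4934 / 0.4932 = 1.00 ≈ 1, so the ion is M⁺.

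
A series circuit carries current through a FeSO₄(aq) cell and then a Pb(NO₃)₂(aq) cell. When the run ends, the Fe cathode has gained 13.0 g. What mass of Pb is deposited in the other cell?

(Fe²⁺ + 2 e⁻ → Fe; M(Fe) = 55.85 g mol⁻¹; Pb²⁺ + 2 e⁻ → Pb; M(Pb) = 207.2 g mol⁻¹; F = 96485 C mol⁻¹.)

48.2 g

n(Fe) = 13.0 / 55.85 = 0.2328 mol.
Since Fe²⁺ + 2 e⁻ → Fe, n(e⁻) passed = 2 × 0.2328 = 0.4655 mol.
Cells in series carry the same charge, so the same 0.4655 mol of electrons passes through cell 2.
Pb²⁺ + 2 e⁻ → Pb, so n(Pb) = 0.4655 / 2 = 0.2328 mol.
m(Pb) = 0.2328 × 207.2 = 48.2 g.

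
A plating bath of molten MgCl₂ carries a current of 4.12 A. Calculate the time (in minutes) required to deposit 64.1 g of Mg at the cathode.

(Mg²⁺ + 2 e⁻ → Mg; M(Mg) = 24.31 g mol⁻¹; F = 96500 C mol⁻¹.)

n(Mg) = m/M = 64.1 / 24.31 = 2.637 mol.
Each Mg atom requires 2 electrons, so n(e⁻) = 2 × 2.637 = 5.274 mol.
Q = n(e⁻)·F = 5.274 × 96500 = 508900 C.
t = Q/I = 508900 / 4.120 A = 123500 s = 2060 min.

2060 min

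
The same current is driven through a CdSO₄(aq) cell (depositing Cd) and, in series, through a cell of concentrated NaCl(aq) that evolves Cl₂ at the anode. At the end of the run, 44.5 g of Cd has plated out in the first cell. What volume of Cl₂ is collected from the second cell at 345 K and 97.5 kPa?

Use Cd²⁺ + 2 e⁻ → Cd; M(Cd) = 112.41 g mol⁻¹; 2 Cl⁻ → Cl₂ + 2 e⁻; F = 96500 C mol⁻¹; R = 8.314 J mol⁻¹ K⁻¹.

n(Cd) = 44.5 / 112.41 = 0.3959 mol, so n(e⁻) = 2 × 0.3959 = 0.7917 mol.
The cells are in series, so the same 0.7917 mol of electrons passes through the second cell.
2 Cl⁻ → Cl₂ + 2 e⁻ — 2 mol e⁻ per mol Cl₂, so n(Cl₂) = 0.7917/2 = 0.3959 mol.
V = nRT/P = (0.3959 × 8.314 × 345) / (97.5 × 10³) = 0.0116 m³ = 11.6 L.

11.6 L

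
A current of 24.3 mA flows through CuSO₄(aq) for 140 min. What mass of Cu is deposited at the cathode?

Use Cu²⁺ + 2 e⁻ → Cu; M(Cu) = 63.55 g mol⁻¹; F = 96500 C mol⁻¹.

Q = I·t = 0.02430 A × 8400.0 s = 204.1 C.
n(e⁻) = Q/F = 204.1 / 96500 = 0.002115 mol.
Cu²⁺ + 2 e⁻ → Cu, so n(Cu) = n(e⁻)/2 = 0.001058 mol.
m = n·M = 0.001058 × 63.55 = 0.0672 g.

0.0672 g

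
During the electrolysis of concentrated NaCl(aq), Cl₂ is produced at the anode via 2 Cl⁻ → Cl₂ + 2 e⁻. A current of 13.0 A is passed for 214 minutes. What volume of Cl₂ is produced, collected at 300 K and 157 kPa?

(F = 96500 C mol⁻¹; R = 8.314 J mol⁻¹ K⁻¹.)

Q = I·t = 13.00 A × 12840 s = 166900 C.
n(e⁻) = Q/F = 166900 / 96500 = 1.730 mol.
2 electrons are transferred per Cl₂ molecule, so n(Cl₂) = 1.730 / 2 = 0.8649 mol.
V = nRT/P = (0.8649 × 8.314 × 300) / (157 × 10³ Pa) = 0.0137 m³ = 13.7 L.

13.7 L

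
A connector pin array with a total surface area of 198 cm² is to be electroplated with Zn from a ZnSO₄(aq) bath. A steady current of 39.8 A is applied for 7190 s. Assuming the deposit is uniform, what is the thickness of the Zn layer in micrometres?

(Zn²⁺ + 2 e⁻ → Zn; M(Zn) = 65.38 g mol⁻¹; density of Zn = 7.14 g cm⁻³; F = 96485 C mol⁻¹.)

686 μm

Q = I·t = 39.80 × 7190.0 = 286200 C; n(e⁻) = 2.966 mol.
n(Zn) = n(e⁻)/2 = 1.483 mol, so m = 1.483 × 65.38 = 96.95 g.
Volume = m/ρ = 96.95 / 7.14 = 13.58 cm³.
Thickness = V/A = 13.58 / 198 = 0.0686 cm = 686 μm.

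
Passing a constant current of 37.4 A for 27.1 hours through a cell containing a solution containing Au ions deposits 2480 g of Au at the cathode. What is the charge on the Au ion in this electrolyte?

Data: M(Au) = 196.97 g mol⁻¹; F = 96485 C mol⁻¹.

Q = I·t = 37.40 A × 97560 s = 3649000 C, so n(e⁻) = 3649000/96485 = 37.82 mol.
n(Au) deposited = 2480 / 196.97 = 12.59 mol.
Electrons per atom = n(e⁻)/n(Au) = 37.82 / 12.59 = 3.00 ≈ 3, so the ion is Au³⁺.

+3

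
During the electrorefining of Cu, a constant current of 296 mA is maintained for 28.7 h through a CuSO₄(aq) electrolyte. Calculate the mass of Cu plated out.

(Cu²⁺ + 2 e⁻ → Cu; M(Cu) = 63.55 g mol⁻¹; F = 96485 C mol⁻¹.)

10.1 g

Q = I·t = 0.2960 A × 103320 s = 30580 C.
n(e⁻) = Q/F = 30580 / 96485 = 0.3170 mol.
Cu²⁺ + 2 e⁻ → Cu, so n(Cu) = n(e⁻)/2 = 0.1585 mol.
m = n·M = 0.1585 × 63.55 = 10.1 g.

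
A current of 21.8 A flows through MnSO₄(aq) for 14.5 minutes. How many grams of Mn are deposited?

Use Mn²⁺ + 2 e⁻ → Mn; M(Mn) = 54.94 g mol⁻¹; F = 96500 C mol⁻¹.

Q = I·t = 21.80 A × 870.00 s = 18970 C.
n(e⁻) = Q/F = 18970 / 96500 = 0.1965 mol.
Mn²⁺ + 2 e⁻ → Mn, so n(Mn) = n(e⁻)/2 = 0.09827 mol.
m = n·M = 0.09827 × 54.94 = 5.40 g.

5.40 g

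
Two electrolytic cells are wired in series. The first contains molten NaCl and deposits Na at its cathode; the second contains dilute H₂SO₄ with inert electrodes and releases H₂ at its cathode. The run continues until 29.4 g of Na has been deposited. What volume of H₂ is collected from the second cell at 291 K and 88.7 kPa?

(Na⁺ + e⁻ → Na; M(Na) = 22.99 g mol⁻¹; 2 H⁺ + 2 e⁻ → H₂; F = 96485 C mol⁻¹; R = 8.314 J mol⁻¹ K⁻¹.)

17.4 L

n(Na) = 29.4 / 22.99 = 1.279 mol, so n(e⁻) = 1 × 1.279 = 1.279 mol.
The cells are in series, so the same 1.279 mol of electrons passes through the second cell.
2 H⁺ + 2 e⁻ → H₂ — 2 mol e⁻ per mol H₂, so n(H₂) = 1.279/2 = 0.6394 mol.
V = nRT/P = (0.6394 × 8.314 × 291) / (88.7 × 10³) = 0.0174 m³ = 17.4 L.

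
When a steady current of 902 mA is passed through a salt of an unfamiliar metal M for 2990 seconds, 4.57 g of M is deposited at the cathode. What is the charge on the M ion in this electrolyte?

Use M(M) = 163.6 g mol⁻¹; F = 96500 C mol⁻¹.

+1

Q = I·t = 0.9020 A × 2990.0 s = 2697 C, so n(e⁻) = 2697/96500 = 0.02795 mol.
n(M) deposited = 4.57 / 163.6 = 0.02793 mol.
Electrons per atom = n(e⁻)/n(M) = 0.02795 / 0.02793 = 1.00 ≈ 1, so the ion is M⁺.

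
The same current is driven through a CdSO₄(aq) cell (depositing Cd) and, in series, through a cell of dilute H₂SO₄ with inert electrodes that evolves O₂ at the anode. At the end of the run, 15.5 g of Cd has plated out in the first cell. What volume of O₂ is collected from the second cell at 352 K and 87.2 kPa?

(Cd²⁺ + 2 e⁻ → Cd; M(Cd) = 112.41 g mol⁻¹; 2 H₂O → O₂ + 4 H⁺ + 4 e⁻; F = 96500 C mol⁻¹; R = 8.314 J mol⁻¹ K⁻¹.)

2.31 L

n(Cd) = 15.5 / 112.41 = 0.1379 mol, so n(e⁻) = 2 × 0.1379 = 0.2758 mol.
The cells are in series, so the same 0.2758 mol of electrons passes through the second cell.
2 H₂O → O₂ + 4 H⁺ + 4 e⁻ — 4 mol e⁻ per mol O₂, so n(O₂) = 0.2758/4 = 0.06894 mol.
V = nRT/P = (0.06894 × 8.314 × 352) / (87.2 × 10³) = 0.00231 m³ = 2.31 L.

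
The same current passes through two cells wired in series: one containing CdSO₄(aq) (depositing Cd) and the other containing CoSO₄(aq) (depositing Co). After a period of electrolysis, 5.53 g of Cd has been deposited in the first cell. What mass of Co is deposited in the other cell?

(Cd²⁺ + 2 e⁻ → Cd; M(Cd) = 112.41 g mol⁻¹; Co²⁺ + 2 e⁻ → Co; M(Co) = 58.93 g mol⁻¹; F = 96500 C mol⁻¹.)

n(Cd) = 5.53 / 112.41 = 0.04919 mol.
Since Cd²⁺ + 2 e⁻ → Cd, n(e⁻) passed = 2 × 0.04919 = 0.09839 mol.
Cells in series carry the same charge, so the same 0.09839 mol of electrons passes through cell 2.
Co²⁺ + 2 e⁻ → Co, so n(Co) = 0.09839 / 2 = 0.04919 mol.
m(Co) = 0.04919 × 58.93 = 2.90 g.

2.90 g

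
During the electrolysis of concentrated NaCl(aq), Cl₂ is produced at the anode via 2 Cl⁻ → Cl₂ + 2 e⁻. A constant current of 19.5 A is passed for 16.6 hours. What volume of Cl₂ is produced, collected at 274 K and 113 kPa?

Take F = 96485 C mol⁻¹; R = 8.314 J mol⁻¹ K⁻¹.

Q = I·t = 19.50 A × 59760 s = 1165000 C.
n(e⁻) = Q/F = 1165000 / 96485 = 12.08 mol.
2 electrons are transferred per Cl₂ molecule, so n(Cl₂) = 12.08 / 2 = 6.039 mol.
V = nRT/P = (6.039 × 8.314 × 274) / (113 × 10³ Pa) = 0.122 m³ = 122 L.

122 L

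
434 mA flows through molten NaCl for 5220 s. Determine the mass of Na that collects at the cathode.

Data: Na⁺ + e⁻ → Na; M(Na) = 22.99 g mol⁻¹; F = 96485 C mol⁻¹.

0.540 g

Q = I·t = 0.4340 A × 5220.0 s = 2265 C.
n(e⁻) = Q/F = 2265 / 96485 = 0.02348 mol.
Na⁺ + e⁻ → Na, so n(Na) = n(e⁻)/1 = 0.02348 mol.
m = n·M = 0.02348 × 22.99 = 0.540 g.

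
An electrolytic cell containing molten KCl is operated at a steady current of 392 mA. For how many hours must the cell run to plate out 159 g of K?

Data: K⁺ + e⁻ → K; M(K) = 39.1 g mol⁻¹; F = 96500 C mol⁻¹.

278 h

n(K) = m/M = 159 / 39.1 = 4.066 mol.
Each K atom requires 1 electron, so n(e⁻) = 1 × 4.066 = 4.066 mol.
Q = n(e⁻)·F = 4.066 × 96500 = 392400 C.
t = Q/I = 392400 / 0.3920 A = 1001000 s = 278 h.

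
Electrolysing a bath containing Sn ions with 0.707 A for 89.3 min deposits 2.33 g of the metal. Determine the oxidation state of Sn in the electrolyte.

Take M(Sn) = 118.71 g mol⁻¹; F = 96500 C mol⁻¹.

+2

Q = I·t = 0.7070 A × 5358.0 s = 3788 C, so n(e⁻) = 3788/96500 = 0.03925 mol.
n(Sn) deposited = 2.33 / 118.71 = 0.01963 mol.
Electrons per atom = n(e⁻)/n(Sn) = 0.03925 / 0.01963 = 2.00 ≈ 2, so the ion is Sn²⁺.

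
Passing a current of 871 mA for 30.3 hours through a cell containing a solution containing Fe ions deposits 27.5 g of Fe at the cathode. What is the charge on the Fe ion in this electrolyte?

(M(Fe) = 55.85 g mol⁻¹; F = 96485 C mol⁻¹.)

Q = I·t = 0.8710 A × 109080 s = 95010 C, so n(e⁻) = 95010/96485 = 0.9847 mol.
n(Fe) deposited = 27.5 / 55.85 = 0.4924 mol.
Electrons per atom = n(e⁻)/n(Fe) = 0.9847 / 0.4924 = 2.00 ≈ 2, so the ion is Fe²⁺.

+2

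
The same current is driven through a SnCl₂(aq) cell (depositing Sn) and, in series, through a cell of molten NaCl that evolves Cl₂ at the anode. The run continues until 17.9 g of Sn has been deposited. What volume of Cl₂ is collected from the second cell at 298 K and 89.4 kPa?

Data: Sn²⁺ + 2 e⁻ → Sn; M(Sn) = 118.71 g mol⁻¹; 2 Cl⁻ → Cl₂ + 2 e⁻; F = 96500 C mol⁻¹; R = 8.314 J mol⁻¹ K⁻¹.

4.18 L

n(Sn) = 17.9 / 118.71 = 0.1508 mol, so n(e⁻) = 2 × 0.1508 = 0.3016 mol.
The cells are in series, so the same 0.3016 mol of electrons passes through the second cell.
2 Cl⁻ → Cl₂ + 2 e⁻ — 2 mol e⁻ per mol Cl₂, so n(Cl₂) = 0.3016/2 = 0.1508 mol.
V = nRT/P = (0.1508 × 8.314 × 298) / (89.4 × 10³) = 0.00418 m³ = 4.18 L.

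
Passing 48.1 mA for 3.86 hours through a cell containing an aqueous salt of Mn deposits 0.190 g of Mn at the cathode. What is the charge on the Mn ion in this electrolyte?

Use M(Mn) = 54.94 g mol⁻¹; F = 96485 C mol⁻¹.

Q = I·t = 0.04810 A × 13896 s = 668.4 C, so n(e⁻) = 668.4/96485 = 0.006927 mol.
n(Mn) deposited = 0.190 / 54.94 = 0.003458 mol.
Electrons per atom = n(e⁻)/n(Mn) = 0.006927 / 0.003458 = 2.00 ≈ 2, so the ion is Mn²⁺.

+2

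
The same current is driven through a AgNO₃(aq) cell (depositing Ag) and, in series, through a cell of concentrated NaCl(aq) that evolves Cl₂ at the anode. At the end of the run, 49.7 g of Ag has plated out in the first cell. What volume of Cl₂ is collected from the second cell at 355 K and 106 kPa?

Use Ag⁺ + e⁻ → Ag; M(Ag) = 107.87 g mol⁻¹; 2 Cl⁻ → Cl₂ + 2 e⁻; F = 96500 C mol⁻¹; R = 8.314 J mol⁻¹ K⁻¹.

6.41 L

n(Ag) = 49.7 / 107.87 = 0.4607 mol, so n(e⁻) = 1 × 0.4607 = 0.4607 mol.
The cells are in series, so the same 0.4607 mol of electrons passes through the second cell.
2 Cl⁻ → Cl₂ + 2 e⁻ — 2 mol e⁻ per mol Cl₂, so n(Cl₂) = 0.4607/2 = 0.2304 mol.
V = nRT/P = (0.2304 × 8.314 × 355) / (106 × 10³) = 0.00641 m³ = 6.41 L.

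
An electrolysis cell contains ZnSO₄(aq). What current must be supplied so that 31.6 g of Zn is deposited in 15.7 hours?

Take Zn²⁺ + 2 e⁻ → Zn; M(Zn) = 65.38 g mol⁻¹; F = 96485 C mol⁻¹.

1.65 A

n(Zn) = 31.6 / 65.38 = 0.4833 mol.
n(e⁻) = 2 × 0.4833 = 0.9667 mol.
Q = n(e⁻)·F = 0.9667 × 96485 = 93270 C.
I = Q/t = 93270 / 56520 s = 1.65 A.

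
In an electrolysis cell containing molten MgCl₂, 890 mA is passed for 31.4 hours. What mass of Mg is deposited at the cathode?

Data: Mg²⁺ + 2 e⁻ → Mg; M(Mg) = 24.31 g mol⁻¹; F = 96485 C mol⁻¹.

Q = I·t = 0.8900 A × 113040 s = 100600 C.
n(e⁻) = Q/F = 100600 / 96485 = 1.043 mol.
Mg²⁺ + 2 e⁻ → Mg, so n(Mg) = n(e⁻)/2 = 0.5214 mol.
m = n·M = 0.5214 × 24.31 = 12.7 g.

12.7 g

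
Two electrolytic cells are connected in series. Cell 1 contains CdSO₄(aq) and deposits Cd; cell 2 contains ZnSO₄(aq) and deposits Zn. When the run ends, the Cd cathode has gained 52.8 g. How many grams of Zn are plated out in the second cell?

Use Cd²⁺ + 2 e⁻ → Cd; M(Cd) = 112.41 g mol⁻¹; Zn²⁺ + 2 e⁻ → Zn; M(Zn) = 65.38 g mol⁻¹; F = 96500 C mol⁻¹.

30.7 g

n(Cd) = 52.8 / 112.41 = 0.4697 mol.
Since Cd²⁺ + 2 e⁻ → Cd, n(e⁻) passed = 2 × 0.4697 = 0.9394 mol.
Cells in series carry the same charge, so the same 0.9394 mol of electrons passes through cell 2.
Zn²⁺ + 2 e⁻ → Zn, so n(Zn) = 0.9394 / 2 = 0.4697 mol.
m(Zn) = 0.4697 × 65.38 = 30.7 g.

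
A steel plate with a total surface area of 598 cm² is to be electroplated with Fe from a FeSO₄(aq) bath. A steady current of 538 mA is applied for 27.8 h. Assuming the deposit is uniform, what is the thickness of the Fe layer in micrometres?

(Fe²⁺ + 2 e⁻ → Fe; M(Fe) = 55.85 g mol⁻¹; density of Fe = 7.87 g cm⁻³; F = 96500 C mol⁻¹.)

Q = I·t = 0.5380 × 100080 = 53840 C; n(e⁻) = 0.5580 mol.
n(Fe) = n(e⁻)/2 = 0.2790 mol, so m = 0.2790 × 55.85 = 15.58 g.
Volume = m/ρ = 15.58 / 7.87 = 1.980 cm³.
Thickness = V/A = 1.980 / 598 = 0.00331 cm = 33.1 μm.

33.1 μm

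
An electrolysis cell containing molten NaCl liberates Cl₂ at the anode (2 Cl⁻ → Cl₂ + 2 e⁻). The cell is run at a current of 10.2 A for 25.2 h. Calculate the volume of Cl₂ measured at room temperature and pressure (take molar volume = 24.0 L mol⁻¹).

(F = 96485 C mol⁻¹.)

Q = I·t = 10.20 A × 90720 s = 925300 C.
n(e⁻) = Q/F = 925300 / 96485 = 9.591 mol.
2 electrons are transferred per Cl₂ molecule, so n(Cl₂) = 9.591 / 2 = 4.795 mol.
V = n × V_m = 4.795 × 24.0 = 115 L.

115 L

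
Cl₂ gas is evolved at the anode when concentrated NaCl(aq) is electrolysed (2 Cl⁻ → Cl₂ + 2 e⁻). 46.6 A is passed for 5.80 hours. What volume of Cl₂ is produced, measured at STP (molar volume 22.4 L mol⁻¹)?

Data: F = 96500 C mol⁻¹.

Q = I·t = 46.60 A × 20880 s = 973000 C.
n(e⁻) = Q/F = 973000 / 96500 = 10.08 mol.
2 electrons are transferred per Cl₂ molecule, so n(Cl₂) = 10.08 / 2 = 5.041 mol.
V = n × V_m = 5.041 × 22.4 = 113 L.

113 L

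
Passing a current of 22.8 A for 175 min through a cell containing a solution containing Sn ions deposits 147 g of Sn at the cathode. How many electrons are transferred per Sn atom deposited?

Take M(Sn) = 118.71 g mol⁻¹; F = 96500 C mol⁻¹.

2

Q = I·t = 22.80 A × 10500 s = 239400 C, so n(e⁻) = 239400/96500 = 2.481 mol.
n(Sn) deposited = 147 / 118.71 = 1.238 mol.
Electrons per atom = n(e⁻)/n(Sn) = 2.481 / 1.238 = 2.00 ≈ 2, so the ion is Sn²⁺.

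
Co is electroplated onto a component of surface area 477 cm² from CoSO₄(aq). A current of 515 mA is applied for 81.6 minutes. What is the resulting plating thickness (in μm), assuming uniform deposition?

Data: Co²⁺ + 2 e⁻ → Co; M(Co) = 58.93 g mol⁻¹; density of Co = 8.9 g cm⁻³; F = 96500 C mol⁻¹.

Q = I·t = 0.5150 × 4896.0 = 2521 C; n(e⁻) = 0.02613 mol.
n(Co) = n(e⁻)/2 = 0.01306 mol, so m = 0.01306 × 58.93 = 0.7699 g.
Volume = m/ρ = 0.7699 / 8.9 = 0.08650 cm³.
Thickness = V/A = 0.08650 / 477 = 1.81 × 10⁻⁴ cm = 1.81 μm.

1.81 μm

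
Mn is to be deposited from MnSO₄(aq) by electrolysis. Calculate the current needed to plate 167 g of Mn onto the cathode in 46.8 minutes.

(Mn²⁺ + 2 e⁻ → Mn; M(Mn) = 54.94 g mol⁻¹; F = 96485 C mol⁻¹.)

n(Mn) = 167 / 54.94 = 3.040 mol.
n(e⁻) = 2 × 3.040 = 6.079 mol.
Q = n(e⁻)·F = 6.079 × 96485 = 586600 C.
I = Q/t = 586600 / 2808.0 s = 209 A.

209 A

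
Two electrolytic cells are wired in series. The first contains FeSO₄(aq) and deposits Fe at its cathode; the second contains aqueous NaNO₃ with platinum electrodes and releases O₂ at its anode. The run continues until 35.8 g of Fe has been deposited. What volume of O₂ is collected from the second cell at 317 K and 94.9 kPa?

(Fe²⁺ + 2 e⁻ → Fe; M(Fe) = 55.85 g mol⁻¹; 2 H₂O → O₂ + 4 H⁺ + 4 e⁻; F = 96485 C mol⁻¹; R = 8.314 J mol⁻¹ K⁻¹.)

8.90 L

n(Fe) = 35.8 / 55.85 = 0.6410 mol, so n(e⁻) = 2 × 0.6410 = 1.282 mol.
The cells are in series, so the same 1.282 mol of electrons passes through the second cell.
2 H₂O → O₂ + 4 H⁺ + 4 e⁻ — 4 mol e⁻ per mol O₂, so n(O₂) = 1.282/4 = 0.3205 mol.
V = nRT/P = (0.3205 × 8.314 × 317) / (94.9 × 10³) = 0.00890 m³ = 8.90 L.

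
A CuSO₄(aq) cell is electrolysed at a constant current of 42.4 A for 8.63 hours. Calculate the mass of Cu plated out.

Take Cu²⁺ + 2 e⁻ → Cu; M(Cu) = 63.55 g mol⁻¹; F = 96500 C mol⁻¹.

434 g

Q = I·t = 42.40 A × 31068 s = 1317000 C.
n(e⁻) = Q/F = 1317000 / 96500 = 13.65 mol.
Cu²⁺ + 2 e⁻ → Cu, so n(Cu) = n(e⁻)/2 = 6.825 mol.
m = n·M = 6.825 × 63.55 = 434 g.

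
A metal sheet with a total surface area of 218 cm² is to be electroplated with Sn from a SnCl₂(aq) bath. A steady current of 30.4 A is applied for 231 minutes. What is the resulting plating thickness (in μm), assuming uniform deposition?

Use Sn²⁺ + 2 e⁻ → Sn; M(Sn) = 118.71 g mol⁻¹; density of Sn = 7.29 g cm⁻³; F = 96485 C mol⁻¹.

Q = I·t = 30.40 × 13860 = 421300 C; n(e⁻) = 4.367 mol.
n(Sn) = n(e⁻)/2 = 2.183 mol, so m = 2.183 × 118.71 = 259.2 g.
Volume = m/ρ = 259.2 / 7.29 = 35.56 cm³.
Thickness = V/A = 35.56 / 218 = 0.163 cm = 1630 μm.

1630 μm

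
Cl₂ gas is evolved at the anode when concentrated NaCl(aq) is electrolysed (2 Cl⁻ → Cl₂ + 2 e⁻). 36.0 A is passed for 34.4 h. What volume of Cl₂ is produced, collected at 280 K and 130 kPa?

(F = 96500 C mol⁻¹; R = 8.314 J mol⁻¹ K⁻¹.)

414 L

Q = I·t = 36.00 A × 123840 s = 4458000 C.
n(e⁻) = Q/F = 4458000 / 96500 = 46.20 mol.
2 electrons are transferred per Cl₂ molecule, so n(Cl₂) = 46.20 / 2 = 23.10 mol.
V = nRT/P = (23.10 × 8.314 × 280) / (130 × 10³ Pa) = 0.414 m³ = 414 L.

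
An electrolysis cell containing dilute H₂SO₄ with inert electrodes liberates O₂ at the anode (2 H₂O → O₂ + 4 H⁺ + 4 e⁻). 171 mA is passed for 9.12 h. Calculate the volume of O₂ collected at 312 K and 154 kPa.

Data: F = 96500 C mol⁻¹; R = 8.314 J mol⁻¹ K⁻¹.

0.245 L

Q = I·t = 0.1710 A × 32832 s = 5614 C.
n(e⁻) = Q/F = 5614 / 96500 = 0.05818 mol.
4 electrons are transferred per O₂ molecule, so n(O₂) = 0.05818 / 4 = 0.01454 mol.
V = nRT/P = (0.01454 × 8.314 × 312) / (154 × 10³ Pa) = 2.45 × 10⁻⁴ m³ = 0.245 L.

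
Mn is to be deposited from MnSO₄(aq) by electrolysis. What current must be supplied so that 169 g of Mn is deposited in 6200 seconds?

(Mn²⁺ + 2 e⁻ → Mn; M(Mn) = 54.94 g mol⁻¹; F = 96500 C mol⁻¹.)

n(Mn) = 169 / 54.94 = 3.076 mol.
n(e⁻) = 2 × 3.076 = 6.152 mol.
Q = n(e⁻)·F = 6.152 × 96500 = 593700 C.
I = Q/t = 593700 / 6200.0 s = 95.8 A.

95.8 A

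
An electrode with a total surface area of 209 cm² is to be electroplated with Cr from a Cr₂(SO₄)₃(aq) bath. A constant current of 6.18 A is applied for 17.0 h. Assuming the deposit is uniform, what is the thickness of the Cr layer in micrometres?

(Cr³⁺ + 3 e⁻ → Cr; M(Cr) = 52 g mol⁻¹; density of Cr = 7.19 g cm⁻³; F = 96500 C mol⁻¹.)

452 μm

Q = I·t = 6.180 × 61200 = 378200 C; n(e⁻) = 3.919 mol.
n(Cr) = n(e⁻)/3 = 1.306 mol, so m = 1.306 × 52 = 67.94 g.
Volume = m/ρ = 67.94 / 7.19 = 9.449 cm³.
Thickness = V/A = 9.449 / 209 = 0.0452 cm = 452 μm.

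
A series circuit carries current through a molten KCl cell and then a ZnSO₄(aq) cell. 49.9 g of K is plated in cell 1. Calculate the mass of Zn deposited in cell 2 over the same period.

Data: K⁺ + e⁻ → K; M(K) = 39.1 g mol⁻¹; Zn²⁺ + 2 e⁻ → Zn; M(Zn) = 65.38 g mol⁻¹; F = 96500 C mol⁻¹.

41.7 g

n(K) = 49.9 / 39.1 = 1.276 mol.
Since K⁺ + e⁻ → K, n(e⁻) passed = 1 × 1.276 = 1.276 mol.
Cells in series carry the same charge, so the same 1.276 mol of electrons passes through cell 2.
Zn²⁺ + 2 e⁻ → Zn, so n(Zn) = 1.276 / 2 = 0.6381 mol.
m(Zn) = 0.6381 × 65.38 = 41.7 g.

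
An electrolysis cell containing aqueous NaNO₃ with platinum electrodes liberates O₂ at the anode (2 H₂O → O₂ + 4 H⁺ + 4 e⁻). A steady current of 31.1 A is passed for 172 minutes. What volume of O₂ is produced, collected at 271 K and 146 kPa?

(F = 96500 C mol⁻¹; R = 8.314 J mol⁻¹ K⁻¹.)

Q = I·t = 31.10 A × 10320 s = 321000 C.
n(e⁻) = Q/F = 321000 / 96500 = 3.326 mol.
4 electrons are transferred per O₂ molecule, so n(O₂) = 3.326 / 4 = 0.8315 mol.
V = nRT/P = (0.8315 × 8.314 × 271) / (146 × 10³ Pa) = 0.0128 m³ = 12.8 L.

12.8 L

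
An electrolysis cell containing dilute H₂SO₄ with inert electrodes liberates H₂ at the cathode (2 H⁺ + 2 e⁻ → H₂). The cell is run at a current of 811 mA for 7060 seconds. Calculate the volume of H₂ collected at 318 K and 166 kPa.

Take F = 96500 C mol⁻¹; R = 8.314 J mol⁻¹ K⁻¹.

0.472 L

Q = I·t = 0.8110 A × 7060.0 s = 5726 C.
n(e⁻) = Q/F = 5726 / 96500 = 0.05933 mol.
2 electrons are transferred per H₂ molecule, so n(H₂) = 0.05933 / 2 = 0.02967 mol.
V = nRT/P = (0.02967 × 8.314 × 318) / (166 × 10³ Pa) = 4.72 × 10⁻⁴ m³ = 0.472 L.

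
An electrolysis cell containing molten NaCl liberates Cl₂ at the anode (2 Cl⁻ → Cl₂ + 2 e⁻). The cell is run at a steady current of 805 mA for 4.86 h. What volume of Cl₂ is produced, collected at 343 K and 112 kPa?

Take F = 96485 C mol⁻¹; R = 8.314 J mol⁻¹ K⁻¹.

Q = I·t = 0.8050 A × 17496 s = 14080 C.
n(e⁻) = Q/F = 14080 / 96485 = 0.1460 mol.
2 electrons are transferred per Cl₂ molecule, so n(Cl₂) = 0.1460 / 2 = 0.07299 mol.
V = nRT/P = (0.07299 × 8.314 × 343) / (112 × 10³ Pa) = 0.00186 m³ = 1.86 L.

1.86 L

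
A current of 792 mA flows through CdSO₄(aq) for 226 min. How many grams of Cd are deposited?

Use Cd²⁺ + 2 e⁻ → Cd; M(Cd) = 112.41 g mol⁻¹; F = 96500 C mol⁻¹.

6.26 g

Q = I·t = 0.7920 A × 13560 s = 10740 C.
n(e⁻) = Q/F = 10740 / 96500 = 0.1113 mol.
Cd²⁺ + 2 e⁻ → Cd, so n(Cd) = n(e⁻)/2 = 0.05565 mol.
m = n·M = 0.05565 × 112.41 = 6.26 g.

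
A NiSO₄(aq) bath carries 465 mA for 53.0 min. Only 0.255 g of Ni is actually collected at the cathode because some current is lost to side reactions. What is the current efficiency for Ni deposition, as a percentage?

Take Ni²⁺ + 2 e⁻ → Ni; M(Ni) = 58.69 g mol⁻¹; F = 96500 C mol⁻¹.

56.7 %

Q = I·t = 0.4650 × 3180.0 = 1479 C; n(e⁻) = 1479/96500 = 0.01532 mol.
Theoretical n(Ni) = n(e⁻)/2 = 0.007662 mol, i.e. m_theo = 0.007662 × 58.69 = 0.4497 g.
Efficiency = m_actual / m_theo = 0.255 / 0.4497 = 56.7 %.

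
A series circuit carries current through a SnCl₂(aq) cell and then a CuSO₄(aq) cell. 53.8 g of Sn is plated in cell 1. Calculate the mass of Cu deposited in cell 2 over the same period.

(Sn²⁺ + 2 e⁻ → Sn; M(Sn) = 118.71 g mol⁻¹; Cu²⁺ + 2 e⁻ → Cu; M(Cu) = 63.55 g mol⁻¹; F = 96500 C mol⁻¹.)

n(Sn) = 53.8 / 118.71 = 0.4532 mol.
Since Sn²⁺ + 2 e⁻ → Sn, n(e⁻) passed = 2 × 0.4532 = 0.9064 mol.
Cells in series carry the same charge, so the same 0.9064 mol of electrons passes through cell 2.
Cu²⁺ + 2 e⁻ → Cu, so n(Cu) = 0.9064 / 2 = 0.4532 mol.
m(Cu) = 0.4532 × 63.55 = 28.8 g.

28.8 g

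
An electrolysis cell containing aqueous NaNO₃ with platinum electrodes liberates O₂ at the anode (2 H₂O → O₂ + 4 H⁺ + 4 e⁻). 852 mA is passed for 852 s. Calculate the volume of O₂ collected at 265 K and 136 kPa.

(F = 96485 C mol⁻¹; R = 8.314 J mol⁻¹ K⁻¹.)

Q = I·t = 0.8520 A × 852.00 s = 725.9 C.
n(e⁻) = Q/F = 725.9 / 96485 = 0.007523 mol.
4 electrons are transferred per O₂ molecule, so n(O₂) = 0.007523 / 4 = 0.001881 mol.
V = nRT/P = (0.001881 × 8.314 × 265) / (136 × 10³ Pa) = 3.05 × 10⁻⁵ m³ = 0.0305 L.

0.0305 L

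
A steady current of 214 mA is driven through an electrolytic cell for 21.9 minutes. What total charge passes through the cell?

281 C

Q = I·t = 0.2140 A × 1314.0 s = 281 C.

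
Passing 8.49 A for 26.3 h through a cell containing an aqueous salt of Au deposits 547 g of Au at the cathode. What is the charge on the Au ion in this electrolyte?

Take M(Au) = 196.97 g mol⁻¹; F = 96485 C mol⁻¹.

+3

Q = I·t = 8.490 A × 94680 s = 803800 C, so n(e⁻) = 803800/96485 = 8.331 mol.
n(Au) deposited = 547 / 196.97 = 2.777 mol.
Electrons per atom = n(e⁻)/n(Au) = 8.331 / 2.777 = 3.00 ≈ 3, so the ion is Au³⁺.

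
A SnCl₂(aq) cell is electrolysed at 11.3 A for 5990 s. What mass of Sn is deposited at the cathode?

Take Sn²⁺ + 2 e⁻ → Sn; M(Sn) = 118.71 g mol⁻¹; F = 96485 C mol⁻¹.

Q = I·t = 11.30 A × 5990.0 s = 67690 C.
n(e⁻) = Q/F = 67690 / 96485 = 0.7015 mol.
Sn²⁺ + 2 e⁻ → Sn, so n(Sn) = n(e⁻)/2 = 0.3508 mol.
m = n·M = 0.3508 × 118.71 = 41.6 g.

41.6 g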